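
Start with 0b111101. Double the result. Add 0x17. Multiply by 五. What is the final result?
Convert 0b111101 (binary) → 32 + 16 + 8 + 4 + 1 = 61 (decimal)
Start: 61
61 × 2 = 122
Convert 0x17 (hexadecimal) → 1×16 + 7 = 23 (decimal)
122 + 23 = 145
Convert 五 (Chinese numeral) → 5 (decimal)
145 × 5 = 725
725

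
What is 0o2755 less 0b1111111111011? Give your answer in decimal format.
Convert 0o2755 (octal) → 2×512 + 7×64 + 5×8 + 5 = 1517 (decimal)
Convert 0b1111111111011 (binary) → 4096 + 2048 + 1024 + 512 + 256 + 128 + 64 + 32 + 16 + 8 + 2 + 1 = 8187 (decimal)
Compute 1517 - 8187 = -6670
-6670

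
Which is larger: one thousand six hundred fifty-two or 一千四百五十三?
Convert one thousand six hundred fifty-two (English words) → 1×1000 + 6×100 + 52 = 1652 (decimal)
Convert 一千四百五十三 (Chinese numeral) → 1×1000 + 4×100 + 5×10 + 3 = 1453 (decimal)
Compare 1652 vs 1453: larger = 1652
1652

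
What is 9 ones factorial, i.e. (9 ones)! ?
Convert 9 ones (place-value notation) → 9 (decimal)
Compute 9! = 362880
362880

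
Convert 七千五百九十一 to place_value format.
Convert 七千五百九十一 (Chinese numeral) → 7×1000 + 5×100 + 9×10 + 1 = 7591 (decimal)
Convert 7591 (decimal) → 7591 = 7×1000 + 5×100 + 9×10 + 1 → 7 thousands, 5 hundreds, 9 tens, 1 one (place-value notation)
7 thousands, 5 hundreds, 9 tens, 1 one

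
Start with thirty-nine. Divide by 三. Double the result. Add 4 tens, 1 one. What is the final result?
Convert thirty-nine (English words) → 39 (decimal)
Start: 39
Convert 三 (Chinese numeral) → 3 (decimal)
39 ÷ 3 = 13
13 × 2 = 26
Convert 4 tens, 1 one (place-value notation) → 4×10 + 1 = 41 (decimal)
26 + 41 = 67
67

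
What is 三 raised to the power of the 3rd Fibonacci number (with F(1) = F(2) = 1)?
Convert 三 (Chinese numeral) → 3 (decimal)
Convert the 3rd Fibonacci number (with F(1) = F(2) = 1) (Fibonacci index) → 1, 1, 2 → 2 (decimal)
Compute 3 ^ 2 = 9
9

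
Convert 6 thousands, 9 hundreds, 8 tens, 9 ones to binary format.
Convert 6 thousands, 9 hundreds, 8 tens, 9 ones (place-value notation) → 6×1000 + 9×100 + 8×10 + 9 = 6989 (decimal)
Convert 6989 (decimal) → 6989 = 4096 + 2048 + 512 + 256 + 64 + 8 + 4 + 1 → 0b1101101001101 (binary)
0b1101101001101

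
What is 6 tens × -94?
Convert 6 tens (place-value notation) → 6×10 = 60 (decimal)
Compute 60 × -94 = -5640
-5640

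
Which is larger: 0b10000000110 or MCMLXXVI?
Convert 0b10000000110 (binary) → 1024 + 4 + 2 = 1030 (decimal)
Convert MCMLXXVI (Roman numeral) → 1000 + 900 + 50 + 10 + 10 + 5 + 1 = 1976 (decimal)
Compare 1030 vs 1976: larger = 1976
1976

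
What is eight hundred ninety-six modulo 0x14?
Convert eight hundred ninety-six (English words) → 8×100 + 96 = 896 (decimal)
Convert 0x14 (hexadecimal) → 1×16 + 4 = 20 (decimal)
Compute 896 mod 20 = 16
16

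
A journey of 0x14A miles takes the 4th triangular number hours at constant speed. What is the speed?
Convert 0x14A (hexadecimal) → 1×256 + 4×16 + 10 = 330 (decimal)
Convert the 4th triangular number (triangular index) → 4×5/2 = 10 (decimal)
Compute 330 ÷ 10 = 33
33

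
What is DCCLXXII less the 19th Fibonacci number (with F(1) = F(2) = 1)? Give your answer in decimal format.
Convert DCCLXXII (Roman numeral) → 500 + 100 + 100 + 50 + 10 + 10 + 1 + 1 = 772 (decimal)
Convert the 19th Fibonacci number (with F(1) = F(2) = 1) (Fibonacci index) → 4181 (decimal)
Compute 772 - 4181 = -3409
-3409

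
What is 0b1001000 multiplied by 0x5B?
Convert 0b1001000 (binary) → 64 + 8 = 72 (decimal)
Convert 0x5B (hexadecimal) → 5×16 + 11 = 91 (decimal)
Compute 72 × 91 = 6552
6552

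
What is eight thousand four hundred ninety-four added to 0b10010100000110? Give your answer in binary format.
Convert eight thousand four hundred ninety-four (English words) → 8×1000 + 4×100 + 94 = 8494 (decimal)
Convert 0b10010100000110 (binary) → 8192 + 1024 + 256 + 4 + 2 = 9478 (decimal)
Compute 8494 + 9478 = 17972
Convert 17972 (decimal) → 17972 = 16384 + 1024 + 512 + 32 + 16 + 4 → 0b100011000110100 (binary)
0b100011000110100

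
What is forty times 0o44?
Convert forty (English words) → 40 (decimal)
Convert 0o44 (octal) → 4×8 + 4 = 36 (decimal)
Compute 40 × 36 = 1440
1440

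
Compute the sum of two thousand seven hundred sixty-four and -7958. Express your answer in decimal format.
Convert two thousand seven hundred sixty-four (English words) → 2×1000 + 7×100 + 64 = 2764 (decimal)
Compute 2764 + -7958 = -5194
-5194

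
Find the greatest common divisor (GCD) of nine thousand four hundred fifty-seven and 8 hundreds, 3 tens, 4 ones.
Convert nine thousand four hundred fifty-seven (English words) → 9×1000 + 4×100 + 57 = 9457 (decimal)
Convert 8 hundreds, 3 tens, 4 ones (place-value notation) → 8×100 + 3×10 + 4 = 834 (decimal)
Compute gcd(9457, 834) = 1
1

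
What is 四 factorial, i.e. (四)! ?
Convert 四 (Chinese numeral) → 4 (decimal)
Compute 4! = 24
24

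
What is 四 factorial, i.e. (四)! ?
Convert 四 (Chinese numeral) → 4 (decimal)
Compute 4! = 24
24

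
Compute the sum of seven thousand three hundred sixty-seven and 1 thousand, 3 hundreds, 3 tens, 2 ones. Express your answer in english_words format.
Convert seven thousand three hundred sixty-seven (English words) → 7×1000 + 3×100 + 67 = 7367 (decimal)
Convert 1 thousand, 3 hundreds, 3 tens, 2 ones (place-value notation) → 1×1000 + 3×100 + 3×10 + 2 = 1332 (decimal)
Compute 7367 + 1332 = 8699
Convert 8699 (decimal) → 8699 = 8×1000 + 6×100 + 99 → eight thousand six hundred ninety-nine (English words)
eight thousand six hundred ninety-nine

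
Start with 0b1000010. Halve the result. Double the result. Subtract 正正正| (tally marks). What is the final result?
Convert 0b1000010 (binary) → 64 + 2 = 66 (decimal)
Start: 66
66 ÷ 2 = 33
33 × 2 = 66
Convert 正正正| (tally marks) → 5 + 5 + 5 + 1 = 16 (decimal)
66 - 16 = 50
50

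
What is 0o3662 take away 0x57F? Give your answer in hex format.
Convert 0o3662 (octal) → 3×512 + 6×64 + 6×8 + 2 = 1970 (decimal)
Convert 0x57F (hexadecimal) → 5×256 + 7×16 + 15 = 1407 (decimal)
Compute 1970 - 1407 = 563
Convert 563 (decimal) → 563 = 2×256 + 3×16 + 3 → 0x233 (hexadecimal)
0x233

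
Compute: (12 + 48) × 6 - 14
Parentheses first: 12 + 48 = 60
Multiply: 60 × 6 = 360
Subtract: 360 - 14 = 346
346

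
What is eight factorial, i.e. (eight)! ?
Convert eight (English words) → 8 (decimal)
Compute 8! = 40320
40320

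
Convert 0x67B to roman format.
Convert 0x67B (hexadecimal) → 6×256 + 7×16 + 11 = 1659 (decimal)
Convert 1659 (decimal) → 1659 = 1000 + 500 + 100 + 50 + 9 → MDCLIX (Roman numeral)
MDCLIX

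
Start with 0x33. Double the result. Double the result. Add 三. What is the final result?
Convert 0x33 (hexadecimal) → 3×16 + 3 = 51 (decimal)
Start: 51
51 × 2 = 102
102 × 2 = 204
Convert 三 (Chinese numeral) → 3 (decimal)
204 + 3 = 207
207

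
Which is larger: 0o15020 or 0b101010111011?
Convert 0o15020 (octal) → 1×4096 + 5×512 + 2×8 = 6672 (decimal)
Convert 0b101010111011 (binary) → 2048 + 512 + 128 + 32 + 16 + 8 + 2 + 1 = 2747 (decimal)
Compare 6672 vs 2747: larger = 6672
6672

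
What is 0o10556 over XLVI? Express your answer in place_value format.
Convert 0o10556 (octal) → 1×4096 + 5×64 + 5×8 + 6 = 4462 (decimal)
Convert XLVI (Roman numeral) → 40 + 5 + 1 = 46 (decimal)
Compute 4462 ÷ 46 = 97
Convert 97 (decimal) → 97 = 9×10 + 7 → 9 tens, 7 ones (place-value notation)
9 tens, 7 ones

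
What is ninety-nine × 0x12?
Convert ninety-nine (English words) → 99 (decimal)
Convert 0x12 (hexadecimal) → 1×16 + 2 = 18 (decimal)
Compute 99 × 18 = 1782
1782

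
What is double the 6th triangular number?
The 6th triangular number = 6×7/2 = 21
Compute 21 × 2 = 42
42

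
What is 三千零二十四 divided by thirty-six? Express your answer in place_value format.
Convert 三千零二十四 (Chinese numeral) → 3×1000 + 2×10 + 4 = 3024 (decimal)
Convert thirty-six (English words) → 36 (decimal)
Compute 3024 ÷ 36 = 84
Convert 84 (decimal) → 84 = 8×10 + 4 → 8 tens, 4 ones (place-value notation)
8 tens, 4 ones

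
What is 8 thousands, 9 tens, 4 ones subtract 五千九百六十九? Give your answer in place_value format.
Convert 8 thousands, 9 tens, 4 ones (place-value notation) → 8×1000 + 9×10 + 4 = 8094 (decimal)
Convert 五千九百六十九 (Chinese numeral) → 5×1000 + 9×100 + 6×10 + 9 = 5969 (decimal)
Compute 8094 - 5969 = 2125
Convert 2125 (decimal) → 2125 = 2×1000 + 1×100 + 2×10 + 5 → 2 thousands, 1 hundred, 2 tens, 5 ones (place-value notation)
2 thousands, 1 hundred, 2 tens, 5 ones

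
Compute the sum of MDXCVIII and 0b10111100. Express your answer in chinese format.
Convert MDXCVIII (Roman numeral) → 1000 + 500 + 90 + 5 + 1 + 1 + 1 = 1598 (decimal)
Convert 0b10111100 (binary) → 128 + 32 + 16 + 8 + 4 = 188 (decimal)
Compute 1598 + 188 = 1786
Convert 1786 (decimal) → 1786 = 1×1000 + 7×100 + 8×10 + 6 → 一千七百八十六 (Chinese numeral)
一千七百八十六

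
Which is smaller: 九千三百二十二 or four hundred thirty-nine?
Convert 九千三百二十二 (Chinese numeral) → 9×1000 + 3×100 + 2×10 + 2 = 9322 (decimal)
Convert four hundred thirty-nine (English words) → 4×100 + 39 = 439 (decimal)
Compare 9322 vs 439: smaller = 439
439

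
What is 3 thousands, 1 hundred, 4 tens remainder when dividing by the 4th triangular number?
Convert 3 thousands, 1 hundred, 4 tens (place-value notation) → 3×1000 + 1×100 + 4×10 = 3140 (decimal)
Convert the 4th triangular number (triangular index) → 4×5/2 = 10 (decimal)
Compute 3140 mod 10 = 0
0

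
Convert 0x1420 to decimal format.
Convert 0x1420 (hexadecimal) → 1×4096 + 4×256 + 2×16 = 5152 (decimal)
5152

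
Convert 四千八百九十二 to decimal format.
Convert 四千八百九十二 (Chinese numeral) → 4×1000 + 8×100 + 9×10 + 2 = 4892 (decimal)
4892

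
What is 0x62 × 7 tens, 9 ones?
Convert 0x62 (hexadecimal) → 6×16 + 2 = 98 (decimal)
Convert 7 tens, 9 ones (place-value notation) → 7×10 + 9 = 79 (decimal)
Compute 98 × 79 = 7742
7742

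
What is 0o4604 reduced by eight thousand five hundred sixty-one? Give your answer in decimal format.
Convert 0o4604 (octal) → 4×512 + 6×64 + 4 = 2436 (decimal)
Convert eight thousand five hundred sixty-one (English words) → 8×1000 + 5×100 + 61 = 8561 (decimal)
Compute 2436 - 8561 = -6125
-6125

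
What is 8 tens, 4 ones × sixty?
Convert 8 tens, 4 ones (place-value notation) → 8×10 + 4 = 84 (decimal)
Convert sixty (English words) → 60 (decimal)
Compute 84 × 60 = 5040
5040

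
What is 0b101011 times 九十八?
Convert 0b101011 (binary) → 32 + 8 + 2 + 1 = 43 (decimal)
Convert 九十八 (Chinese numeral) → 9×10 + 8 = 98 (decimal)
Compute 43 × 98 = 4214
4214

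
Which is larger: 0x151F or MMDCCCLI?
Convert 0x151F (hexadecimal) → 1×4096 + 5×256 + 1×16 + 15 = 5407 (decimal)
Convert MMDCCCLI (Roman numeral) → 1000 + 1000 + 500 + 100 + 100 + 100 + 50 + 1 = 2851 (decimal)
Compare 5407 vs 2851: larger = 5407
5407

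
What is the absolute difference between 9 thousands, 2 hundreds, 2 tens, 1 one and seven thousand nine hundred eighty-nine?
Convert 9 thousands, 2 hundreds, 2 tens, 1 one (place-value notation) → 9×1000 + 2×100 + 2×10 + 1 = 9221 (decimal)
Convert seven thousand nine hundred eighty-nine (English words) → 7×1000 + 9×100 + 89 = 7989 (decimal)
Compute |9221 - 7989| = 1232
1232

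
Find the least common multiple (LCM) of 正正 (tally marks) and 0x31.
Convert 正正 (tally marks) → 5 + 5 = 10 (decimal)
Convert 0x31 (hexadecimal) → 3×16 + 1 = 49 (decimal)
Compute lcm(10, 49) = 490
490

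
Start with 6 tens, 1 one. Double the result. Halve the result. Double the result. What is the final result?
Convert 6 tens, 1 one (place-value notation) → 6×10 + 1 = 61 (decimal)
Start: 61
61 × 2 = 122
122 ÷ 2 = 61
61 × 2 = 122
122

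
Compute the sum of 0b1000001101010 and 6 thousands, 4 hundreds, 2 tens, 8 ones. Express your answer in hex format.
Convert 0b1000001101010 (binary) → 4096 + 64 + 32 + 8 + 2 = 4202 (decimal)
Convert 6 thousands, 4 hundreds, 2 tens, 8 ones (place-value notation) → 6×1000 + 4×100 + 2×10 + 8 = 6428 (decimal)
Compute 4202 + 6428 = 10630
Convert 10630 (decimal) → 10630 = 2×4096 + 9×256 + 8×16 + 6 → 0x2986 (hexadecimal)
0x2986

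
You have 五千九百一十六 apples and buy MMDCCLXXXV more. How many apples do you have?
Convert 五千九百一十六 (Chinese numeral) → 5×1000 + 9×100 + 1×10 + 6 = 5916 (decimal)
Convert MMDCCLXXXV (Roman numeral) → 1000 + 1000 + 500 + 100 + 100 + 50 + 10 + 10 + 10 + 5 = 2785 (decimal)
Compute 5916 + 2785 = 8701
8701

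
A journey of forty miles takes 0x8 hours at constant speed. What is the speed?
Convert forty (English words) → 40 (decimal)
Convert 0x8 (hexadecimal) → 8 (decimal)
Compute 40 ÷ 8 = 5
5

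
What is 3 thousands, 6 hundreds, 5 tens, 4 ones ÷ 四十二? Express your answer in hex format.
Convert 3 thousands, 6 hundreds, 5 tens, 4 ones (place-value notation) → 3×1000 + 6×100 + 5×10 + 4 = 3654 (decimal)
Convert 四十二 (Chinese numeral) → 4×10 + 2 = 42 (decimal)
Compute 3654 ÷ 42 = 87
Convert 87 (decimal) → 87 = 5×16 + 7 → 0x57 (hexadecimal)
0x57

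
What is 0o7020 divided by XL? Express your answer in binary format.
Convert 0o7020 (octal) → 7×512 + 2×8 = 3600 (decimal)
Convert XL (Roman numeral) → 40 (decimal)
Compute 3600 ÷ 40 = 90
Convert 90 (decimal) → 90 = 64 + 16 + 8 + 2 → 0b1011010 (binary)
0b1011010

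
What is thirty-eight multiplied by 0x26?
Convert thirty-eight (English words) → 38 (decimal)
Convert 0x26 (hexadecimal) → 2×16 + 6 = 38 (decimal)
Compute 38 × 38 = 1444
1444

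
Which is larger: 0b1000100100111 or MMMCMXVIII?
Convert 0b1000100100111 (binary) → 4096 + 256 + 32 + 4 + 2 + 1 = 4391 (decimal)
Convert MMMCMXVIII (Roman numeral) → 1000 + 1000 + 1000 + 900 + 10 + 5 + 1 + 1 + 1 = 3918 (decimal)
Compare 4391 vs 3918: larger = 4391
4391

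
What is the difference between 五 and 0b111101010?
Convert 五 (Chinese numeral) → 5 (decimal)
Convert 0b111101010 (binary) → 256 + 128 + 64 + 32 + 8 + 2 = 490 (decimal)
Difference: |5 - 490| = 485
485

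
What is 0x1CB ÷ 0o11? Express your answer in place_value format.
Convert 0x1CB (hexadecimal) → 1×256 + 12×16 + 11 = 459 (decimal)
Convert 0o11 (octal) → 1×8 + 1 = 9 (decimal)
Compute 459 ÷ 9 = 51
Convert 51 (decimal) → 51 = 5×10 + 1 → 5 tens, 1 one (place-value notation)
5 tens, 1 one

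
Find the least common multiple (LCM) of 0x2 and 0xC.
Convert 0x2 (hexadecimal) → 2 (decimal)
Convert 0xC (hexadecimal) → 12 (decimal)
Compute lcm(2, 12) = 12
12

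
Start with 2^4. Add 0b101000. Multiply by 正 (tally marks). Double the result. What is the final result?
Convert 2^4 (power) → 16 (decimal)
Start: 16
Convert 0b101000 (binary) → 32 + 8 = 40 (decimal)
16 + 40 = 56
Convert 正 (tally marks) → 5 (decimal)
56 × 5 = 280
280 × 2 = 560
560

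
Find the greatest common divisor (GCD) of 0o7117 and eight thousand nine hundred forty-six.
Convert 0o7117 (octal) → 7×512 + 1×64 + 1×8 + 7 = 3663 (decimal)
Convert eight thousand nine hundred forty-six (English words) → 8×1000 + 9×100 + 46 = 8946 (decimal)
Compute gcd(3663, 8946) = 9
9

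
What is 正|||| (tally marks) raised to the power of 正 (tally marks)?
Convert 正|||| (tally marks) → 5 + 4 = 9 (decimal)
Convert 正 (tally marks) → 5 (decimal)
Compute 9 ^ 5 = 59049
59049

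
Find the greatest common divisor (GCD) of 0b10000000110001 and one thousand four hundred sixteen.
Convert 0b10000000110001 (binary) → 8192 + 32 + 16 + 1 = 8241 (decimal)
Convert one thousand four hundred sixteen (English words) → 1×1000 + 4×100 + 16 = 1416 (decimal)
Compute gcd(8241, 1416) = 3
3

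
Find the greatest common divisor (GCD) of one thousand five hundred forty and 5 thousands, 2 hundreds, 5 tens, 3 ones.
Convert one thousand five hundred forty (English words) → 1×1000 + 5×100 + 40 = 1540 (decimal)
Convert 5 thousands, 2 hundreds, 5 tens, 3 ones (place-value notation) → 5×1000 + 2×100 + 5×10 + 3 = 5253 (decimal)
Compute gcd(1540, 5253) = 1
1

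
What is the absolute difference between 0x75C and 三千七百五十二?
Convert 0x75C (hexadecimal) → 7×256 + 5×16 + 12 = 1884 (decimal)
Convert 三千七百五十二 (Chinese numeral) → 3×1000 + 7×100 + 5×10 + 2 = 3752 (decimal)
Compute |1884 - 3752| = 1868
1868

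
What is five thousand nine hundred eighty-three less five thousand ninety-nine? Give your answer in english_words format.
Convert five thousand nine hundred eighty-three (English words) → 5×1000 + 9×100 + 83 = 5983 (decimal)
Convert five thousand ninety-nine (English words) → 5×1000 + 99 = 5099 (decimal)
Compute 5983 - 5099 = 884
Convert 884 (decimal) → 884 = 8×100 + 84 → eight hundred eighty-four (English words)
eight hundred eighty-four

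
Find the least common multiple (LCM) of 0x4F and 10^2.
Convert 0x4F (hexadecimal) → 4×16 + 15 = 79 (decimal)
Convert 10^2 (power) → 100 (decimal)
Compute lcm(79, 100) = 7900
7900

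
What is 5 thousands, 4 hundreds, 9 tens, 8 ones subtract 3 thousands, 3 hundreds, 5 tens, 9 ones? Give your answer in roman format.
Convert 5 thousands, 4 hundreds, 9 tens, 8 ones (place-value notation) → 5×1000 + 4×100 + 9×10 + 8 = 5498 (decimal)
Convert 3 thousands, 3 hundreds, 5 tens, 9 ones (place-value notation) → 3×1000 + 3×100 + 5×10 + 9 = 3359 (decimal)
Compute 5498 - 3359 = 2139
Convert 2139 (decimal) → 2139 = 1000 + 1000 + 100 + 10 + 10 + 10 + 9 → MMCXXXIX (Roman numeral)
MMCXXXIX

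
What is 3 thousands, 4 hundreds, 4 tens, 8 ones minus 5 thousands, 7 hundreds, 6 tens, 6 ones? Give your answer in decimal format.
Convert 3 thousands, 4 hundreds, 4 tens, 8 ones (place-value notation) → 3×1000 + 4×100 + 4×10 + 8 = 3448 (decimal)
Convert 5 thousands, 7 hundreds, 6 tens, 6 ones (place-value notation) → 5×1000 + 7×100 + 6×10 + 6 = 5766 (decimal)
Compute 3448 - 5766 = -2318
-2318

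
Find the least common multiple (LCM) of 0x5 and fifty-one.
Convert 0x5 (hexadecimal) → 5 (decimal)
Convert fifty-one (English words) → 51 (decimal)
Compute lcm(5, 51) = 255
255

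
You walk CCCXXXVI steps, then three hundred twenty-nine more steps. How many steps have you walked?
Convert CCCXXXVI (Roman numeral) → 100 + 100 + 100 + 10 + 10 + 10 + 5 + 1 = 336 (decimal)
Convert three hundred twenty-nine (English words) → 3×100 + 29 = 329 (decimal)
Compute 336 + 329 = 665
665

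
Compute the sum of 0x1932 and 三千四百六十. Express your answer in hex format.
Convert 0x1932 (hexadecimal) → 1×4096 + 9×256 + 3×16 + 2 = 6450 (decimal)
Convert 三千四百六十 (Chinese numeral) → 3×1000 + 4×100 + 6×10 = 3460 (decimal)
Compute 6450 + 3460 = 9910
Convert 9910 (decimal) → 9910 = 2×4096 + 6×256 + 11×16 + 6 → 0x26B6 (hexadecimal)
0x26B6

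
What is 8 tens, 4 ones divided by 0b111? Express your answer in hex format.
Convert 8 tens, 4 ones (place-value notation) → 8×10 + 4 = 84 (decimal)
Convert 0b111 (binary) → 4 + 2 + 1 = 7 (decimal)
Compute 84 ÷ 7 = 12
Convert 12 (decimal) → 0xC (hexadecimal)
0xC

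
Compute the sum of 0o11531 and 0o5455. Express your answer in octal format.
Convert 0o11531 (octal) → 1×4096 + 1×512 + 5×64 + 3×8 + 1 = 4953 (decimal)
Convert 0o5455 (octal) → 5×512 + 4×64 + 5×8 + 5 = 2861 (decimal)
Compute 4953 + 2861 = 7814
Convert 7814 (decimal) → 7814 = 1×4096 + 7×512 + 2×64 + 6 → 0o17206 (octal)
0o17206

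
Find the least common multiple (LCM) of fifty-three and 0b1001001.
Convert fifty-three (English words) → 53 (decimal)
Convert 0b1001001 (binary) → 64 + 8 + 1 = 73 (decimal)
Compute lcm(53, 73) = 3869
3869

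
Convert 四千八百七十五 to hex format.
Convert 四千八百七十五 (Chinese numeral) → 4×1000 + 8×100 + 7×10 + 5 = 4875 (decimal)
Convert 4875 (decimal) → 4875 = 1×4096 + 3×256 + 11 → 0x130B (hexadecimal)
0x130B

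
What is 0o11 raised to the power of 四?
Convert 0o11 (octal) → 1×8 + 1 = 9 (decimal)
Convert 四 (Chinese numeral) → 4 (decimal)
Compute 9 ^ 4 = 6561
6561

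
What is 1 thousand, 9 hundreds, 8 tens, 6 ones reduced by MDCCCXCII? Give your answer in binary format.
Convert 1 thousand, 9 hundreds, 8 tens, 6 ones (place-value notation) → 1×1000 + 9×100 + 8×10 + 6 = 1986 (decimal)
Convert MDCCCXCII (Roman numeral) → 1000 + 500 + 100 + 100 + 100 + 90 + 1 + 1 = 1892 (decimal)
Compute 1986 - 1892 = 94
Convert 94 (decimal) → 94 = 64 + 16 + 8 + 4 + 2 → 0b1011110 (binary)
0b1011110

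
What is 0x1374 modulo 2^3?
Convert 0x1374 (hexadecimal) → 1×4096 + 3×256 + 7×16 + 4 = 4980 (decimal)
Convert 2^3 (power) → 8 (decimal)
Compute 4980 mod 8 = 4
4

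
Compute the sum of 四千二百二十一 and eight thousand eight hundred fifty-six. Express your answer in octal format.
Convert 四千二百二十一 (Chinese numeral) → 4×1000 + 2×100 + 2×10 + 1 = 4221 (decimal)
Convert eight thousand eight hundred fifty-six (English words) → 8×1000 + 8×100 + 56 = 8856 (decimal)
Compute 4221 + 8856 = 13077
Convert 13077 (decimal) → 13077 = 3×4096 + 1×512 + 4×64 + 2×8 + 5 → 0o31425 (octal)
0o31425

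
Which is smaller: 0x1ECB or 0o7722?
Convert 0x1ECB (hexadecimal) → 1×4096 + 14×256 + 12×16 + 11 = 7883 (decimal)
Convert 0o7722 (octal) → 7×512 + 7×64 + 2×8 + 2 = 4050 (decimal)
Compare 7883 vs 4050: smaller = 4050
4050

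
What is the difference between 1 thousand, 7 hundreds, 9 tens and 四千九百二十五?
Convert 1 thousand, 7 hundreds, 9 tens (place-value notation) → 1×1000 + 7×100 + 9×10 = 1790 (decimal)
Convert 四千九百二十五 (Chinese numeral) → 4×1000 + 9×100 + 2×10 + 5 = 4925 (decimal)
Difference: |1790 - 4925| = 3135
3135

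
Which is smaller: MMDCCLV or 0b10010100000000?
Convert MMDCCLV (Roman numeral) → 1000 + 1000 + 500 + 100 + 100 + 50 + 5 = 2755 (decimal)
Convert 0b10010100000000 (binary) → 8192 + 1024 + 256 = 9472 (decimal)
Compare 2755 vs 9472: smaller = 2755
2755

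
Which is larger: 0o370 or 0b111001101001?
Convert 0o370 (octal) → 3×64 + 7×8 = 248 (decimal)
Convert 0b111001101001 (binary) → 2048 + 1024 + 512 + 64 + 32 + 8 + 1 = 3689 (decimal)
Compare 248 vs 3689: larger = 3689
3689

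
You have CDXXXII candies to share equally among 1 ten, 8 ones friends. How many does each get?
Convert CDXXXII (Roman numeral) → 400 + 10 + 10 + 10 + 1 + 1 = 432 (decimal)
Convert 1 ten, 8 ones (place-value notation) → 1×10 + 8 = 18 (decimal)
Compute 432 ÷ 18 = 24
24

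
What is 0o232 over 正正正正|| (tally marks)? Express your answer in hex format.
Convert 0o232 (octal) → 2×64 + 3×8 + 2 = 154 (decimal)
Convert 正正正正|| (tally marks) → 5 + 5 + 5 + 5 + 2 = 22 (decimal)
Compute 154 ÷ 22 = 7
Convert 7 (decimal) → 0x7 (hexadecimal)
0x7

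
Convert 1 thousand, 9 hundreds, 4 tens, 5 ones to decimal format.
Convert 1 thousand, 9 hundreds, 4 tens, 5 ones (place-value notation) → 1×1000 + 9×100 + 4×10 + 5 = 1945 (decimal)
1945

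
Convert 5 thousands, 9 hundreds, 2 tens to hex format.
Convert 5 thousands, 9 hundreds, 2 tens (place-value notation) → 5×1000 + 9×100 + 2×10 = 5920 (decimal)
Convert 5920 (decimal) → 5920 = 1×4096 + 7×256 + 2×16 → 0x1720 (hexadecimal)
0x1720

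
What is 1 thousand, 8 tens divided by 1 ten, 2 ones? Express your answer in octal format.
Convert 1 thousand, 8 tens (place-value notation) → 1×1000 + 8×10 = 1080 (decimal)
Convert 1 ten, 2 ones (place-value notation) → 1×10 + 2 = 12 (decimal)
Compute 1080 ÷ 12 = 90
Convert 90 (decimal) → 90 = 1×64 + 3×8 + 2 → 0o132 (octal)
0o132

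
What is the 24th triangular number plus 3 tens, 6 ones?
The 24th triangular number = 24×25/2 = 300
Convert 3 tens, 6 ones (place-value notation) → 3×10 + 6 = 36 (decimal)
Compute 300 + 36 = 336
336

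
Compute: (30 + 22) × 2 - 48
Parentheses first: 30 + 22 = 52
Multiply: 52 × 2 = 104
Subtract: 104 - 48 = 56
56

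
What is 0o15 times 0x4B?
Convert 0o15 (octal) → 1×8 + 5 = 13 (decimal)
Convert 0x4B (hexadecimal) → 4×16 + 11 = 75 (decimal)
Compute 13 × 75 = 975
975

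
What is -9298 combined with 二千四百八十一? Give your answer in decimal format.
Convert 二千四百八十一 (Chinese numeral) → 2×1000 + 4×100 + 8×10 + 1 = 2481 (decimal)
Compute -9298 + 2481 = -6817
-6817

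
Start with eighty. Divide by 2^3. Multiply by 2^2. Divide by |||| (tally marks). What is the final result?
Convert eighty (English words) → 80 (decimal)
Start: 80
Convert 2^3 (power) → 8 (decimal)
80 ÷ 8 = 10
Convert 2^2 (power) → 4 (decimal)
10 × 4 = 40
Convert |||| (tally marks) → 4 (decimal)
40 ÷ 4 = 10
10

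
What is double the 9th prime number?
The 9th prime number = 23
Compute 23 × 2 = 46
46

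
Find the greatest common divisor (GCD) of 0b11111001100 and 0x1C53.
Convert 0b11111001100 (binary) → 1024 + 512 + 256 + 128 + 64 + 8 + 4 = 1996 (decimal)
Convert 0x1C53 (hexadecimal) → 1×4096 + 12×256 + 5×16 + 3 = 7251 (decimal)
Compute gcd(1996, 7251) = 1
1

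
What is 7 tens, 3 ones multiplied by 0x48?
Convert 7 tens, 3 ones (place-value notation) → 7×10 + 3 = 73 (decimal)
Convert 0x48 (hexadecimal) → 4×16 + 8 = 72 (decimal)
Compute 73 × 72 = 5256
5256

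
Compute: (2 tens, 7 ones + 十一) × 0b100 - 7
Convert 2 tens, 7 ones (place-value notation) → 2×10 + 7 = 27 (decimal)
Convert 十一 (Chinese numeral) → 1×10 + 1 = 11 (decimal)
Convert 0b100 (binary) → 4 (decimal)
Expression in decimal: (27 + 11) × 4 - 7
Parentheses first: 27 + 11 = 38
Multiply: 38 × 4 = 152
Subtract: 152 - 7 = 145
145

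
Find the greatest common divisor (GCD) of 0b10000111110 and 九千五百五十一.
Convert 0b10000111110 (binary) → 1024 + 32 + 16 + 8 + 4 + 2 = 1086 (decimal)
Convert 九千五百五十一 (Chinese numeral) → 9×1000 + 5×100 + 5×10 + 1 = 9551 (decimal)
Compute gcd(1086, 9551) = 1
1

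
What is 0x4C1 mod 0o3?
Convert 0x4C1 (hexadecimal) → 4×256 + 12×16 + 1 = 1217 (decimal)
Convert 0o3 (octal) → 3 (decimal)
Compute 1217 mod 3 = 2
2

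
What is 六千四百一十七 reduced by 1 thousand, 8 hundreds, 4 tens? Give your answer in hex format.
Convert 六千四百一十七 (Chinese numeral) → 6×1000 + 4×100 + 1×10 + 7 = 6417 (decimal)
Convert 1 thousand, 8 hundreds, 4 tens (place-value notation) → 1×1000 + 8×100 + 4×10 = 1840 (decimal)
Compute 6417 - 1840 = 4577
Convert 4577 (decimal) → 4577 = 1×4096 + 1×256 + 14×16 + 1 → 0x11E1 (hexadecimal)
0x11E1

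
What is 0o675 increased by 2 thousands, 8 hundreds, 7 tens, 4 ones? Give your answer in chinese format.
Convert 0o675 (octal) → 6×64 + 7×8 + 5 = 445 (decimal)
Convert 2 thousands, 8 hundreds, 7 tens, 4 ones (place-value notation) → 2×1000 + 8×100 + 7×10 + 4 = 2874 (decimal)
Compute 445 + 2874 = 3319
Convert 3319 (decimal) → 3319 = 3×1000 + 3×100 + 1×10 + 9 → 三千三百一十九 (Chinese numeral)
三千三百一十九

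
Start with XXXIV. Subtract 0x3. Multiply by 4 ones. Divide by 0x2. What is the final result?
Convert XXXIV (Roman numeral) → 10 + 10 + 10 + 4 = 34 (decimal)
Start: 34
Convert 0x3 (hexadecimal) → 3 (decimal)
34 - 3 = 31
Convert 4 ones (place-value notation) → 4 (decimal)
31 × 4 = 124
Convert 0x2 (hexadecimal) → 2 (decimal)
124 ÷ 2 = 62
62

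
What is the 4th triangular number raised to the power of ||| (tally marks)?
Convert the 4th triangular number (triangular index) → 4×5/2 = 10 (decimal)
Convert ||| (tally marks) → 3 (decimal)
Compute 10 ^ 3 = 1000
1000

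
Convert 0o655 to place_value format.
Convert 0o655 (octal) → 6×64 + 5×8 + 5 = 429 (decimal)
Convert 429 (decimal) → 429 = 4×100 + 2×10 + 9 → 4 hundreds, 2 tens, 9 ones (place-value notation)
4 hundreds, 2 tens, 9 ones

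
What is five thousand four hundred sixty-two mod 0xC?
Convert five thousand four hundred sixty-two (English words) → 5×1000 + 4×100 + 62 = 5462 (decimal)
Convert 0xC (hexadecimal) → 12 (decimal)
Compute 5462 mod 12 = 2
2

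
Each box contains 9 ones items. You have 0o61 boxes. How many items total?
Convert 9 ones (place-value notation) → 9 (decimal)
Convert 0o61 (octal) → 6×8 + 1 = 49 (decimal)
Compute 9 × 49 = 441
441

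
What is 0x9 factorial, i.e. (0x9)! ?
Convert 0x9 (hexadecimal) → 9 (decimal)
Compute 9! = 362880
362880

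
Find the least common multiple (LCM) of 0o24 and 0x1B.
Convert 0o24 (octal) → 2×8 + 4 = 20 (decimal)
Convert 0x1B (hexadecimal) → 1×16 + 11 = 27 (decimal)
Compute lcm(20, 27) = 540
540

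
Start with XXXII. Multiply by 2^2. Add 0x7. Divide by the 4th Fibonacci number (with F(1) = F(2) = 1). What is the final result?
Convert XXXII (Roman numeral) → 10 + 10 + 10 + 1 + 1 = 32 (decimal)
Start: 32
Convert 2^2 (power) → 4 (decimal)
32 × 4 = 128
Convert 0x7 (hexadecimal) → 7 (decimal)
128 + 7 = 135
Convert the 4th Fibonacci number (with F(1) = F(2) = 1) (Fibonacci index) → 1, 1, 2, 3 → 3 (decimal)
135 ÷ 3 = 45
45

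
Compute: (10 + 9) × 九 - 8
Convert 九 (Chinese numeral) → 9 (decimal)
Expression in decimal: (10 + 9) × 9 - 8
Parentheses first: 10 + 9 = 19
Multiply: 19 × 9 = 171
Subtract: 171 - 8 = 163
163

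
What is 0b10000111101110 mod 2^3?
Convert 0b10000111101110 (binary) → 8192 + 256 + 128 + 64 + 32 + 8 + 4 + 2 = 8686 (decimal)
Convert 2^3 (power) → 8 (decimal)
Compute 8686 mod 8 = 6
6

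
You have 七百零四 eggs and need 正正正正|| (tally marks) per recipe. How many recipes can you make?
Convert 七百零四 (Chinese numeral) → 7×100 + 4 = 704 (decimal)
Convert 正正正正|| (tally marks) → 5 + 5 + 5 + 5 + 2 = 22 (decimal)
Compute 704 ÷ 22 = 32
32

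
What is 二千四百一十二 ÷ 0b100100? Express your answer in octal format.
Convert 二千四百一十二 (Chinese numeral) → 2×1000 + 4×100 + 1×10 + 2 = 2412 (decimal)
Convert 0b100100 (binary) → 32 + 4 = 36 (decimal)
Compute 2412 ÷ 36 = 67
Convert 67 (decimal) → 67 = 1×64 + 3 → 0o103 (octal)
0o103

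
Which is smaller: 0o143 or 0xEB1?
Convert 0o143 (octal) → 1×64 + 4×8 + 3 = 99 (decimal)
Convert 0xEB1 (hexadecimal) → 14×256 + 11×16 + 1 = 3761 (decimal)
Compare 99 vs 3761: smaller = 99
99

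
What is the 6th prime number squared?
The 6th prime number = 13
Compute 13² = 13 × 13 = 169
169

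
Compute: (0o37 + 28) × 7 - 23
Convert 0o37 (octal) → 3×8 + 7 = 31 (decimal)
Expression in decimal: (31 + 28) × 7 - 23
Parentheses first: 31 + 28 = 59
Multiply: 59 × 7 = 413
Subtract: 413 - 23 = 390
390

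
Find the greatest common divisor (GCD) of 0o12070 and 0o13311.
Convert 0o12070 (octal) → 1×4096 + 2×512 + 7×8 = 5176 (decimal)
Convert 0o13311 (octal) → 1×4096 + 3×512 + 3×64 + 1×8 + 1 = 5833 (decimal)
Compute gcd(5176, 5833) = 1
1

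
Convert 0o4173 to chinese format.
Convert 0o4173 (octal) → 4×512 + 1×64 + 7×8 + 3 = 2171 (decimal)
Convert 2171 (decimal) → 2171 = 2×1000 + 1×100 + 7×10 + 1 → 二千一百七十一 (Chinese numeral)
二千一百七十一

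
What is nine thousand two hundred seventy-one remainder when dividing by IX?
Convert nine thousand two hundred seventy-one (English words) → 9×1000 + 2×100 + 71 = 9271 (decimal)
Convert IX (Roman numeral) → 9 (decimal)
Compute 9271 mod 9 = 1
1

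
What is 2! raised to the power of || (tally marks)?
Convert 2! (factorial) → 2 (decimal)
Convert || (tally marks) → 2 (decimal)
Compute 2 ^ 2 = 4
4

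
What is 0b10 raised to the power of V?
Convert 0b10 (binary) → 2 (decimal)
Convert V (Roman numeral) → 5 (decimal)
Compute 2 ^ 5 = 32
32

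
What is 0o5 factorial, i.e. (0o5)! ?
Convert 0o5 (octal) → 5 (decimal)
Compute 5! = 120
120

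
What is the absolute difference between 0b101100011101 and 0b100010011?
Convert 0b101100011101 (binary) → 2048 + 512 + 256 + 16 + 8 + 4 + 1 = 2845 (decimal)
Convert 0b100010011 (binary) → 256 + 16 + 2 + 1 = 275 (decimal)
Compute |2845 - 275| = 2570
2570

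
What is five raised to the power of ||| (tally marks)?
Convert five (English words) → 5 (decimal)
Convert ||| (tally marks) → 3 (decimal)
Compute 5 ^ 3 = 125
125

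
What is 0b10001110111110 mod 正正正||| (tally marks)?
Convert 0b10001110111110 (binary) → 8192 + 512 + 256 + 128 + 32 + 16 + 8 + 4 + 2 = 9150 (decimal)
Convert 正正正||| (tally marks) → 5 + 5 + 5 + 3 = 18 (decimal)
Compute 9150 mod 18 = 6
6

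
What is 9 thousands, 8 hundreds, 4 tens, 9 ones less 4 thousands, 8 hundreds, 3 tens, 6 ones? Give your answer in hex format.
Convert 9 thousands, 8 hundreds, 4 tens, 9 ones (place-value notation) → 9×1000 + 8×100 + 4×10 + 9 = 9849 (decimal)
Convert 4 thousands, 8 hundreds, 3 tens, 6 ones (place-value notation) → 4×1000 + 8×100 + 3×10 + 6 = 4836 (decimal)
Compute 9849 - 4836 = 5013
Convert 5013 (decimal) → 5013 = 1×4096 + 3×256 + 9×16 + 5 → 0x1395 (hexadecimal)
0x1395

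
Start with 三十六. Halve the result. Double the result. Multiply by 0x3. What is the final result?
Convert 三十六 (Chinese numeral) → 3×10 + 6 = 36 (decimal)
Start: 36
36 ÷ 2 = 18
18 × 2 = 36
Convert 0x3 (hexadecimal) → 3 (decimal)
36 × 3 = 108
108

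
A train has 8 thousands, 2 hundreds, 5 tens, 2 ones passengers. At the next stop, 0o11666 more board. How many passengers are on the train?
Convert 8 thousands, 2 hundreds, 5 tens, 2 ones (place-value notation) → 8×1000 + 2×100 + 5×10 + 2 = 8252 (decimal)
Convert 0o11666 (octal) → 1×4096 + 1×512 + 6×64 + 6×8 + 6 = 5046 (decimal)
Compute 8252 + 5046 = 13298
13298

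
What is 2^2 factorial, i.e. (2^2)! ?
Convert 2^2 (power) → 4 (decimal)
Compute 4! = 24
24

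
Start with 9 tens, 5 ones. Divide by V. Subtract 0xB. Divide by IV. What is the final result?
Convert 9 tens, 5 ones (place-value notation) → 9×10 + 5 = 95 (decimal)
Start: 95
Convert V (Roman numeral) → 5 (decimal)
95 ÷ 5 = 19
Convert 0xB (hexadecimal) → 11 (decimal)
19 - 11 = 8
Convert IV (Roman numeral) → 4 (decimal)
8 ÷ 4 = 2
2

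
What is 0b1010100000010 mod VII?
Convert 0b1010100000010 (binary) → 4096 + 1024 + 256 + 2 = 5378 (decimal)
Convert VII (Roman numeral) → 5 + 1 + 1 = 7 (decimal)
Compute 5378 mod 7 = 2
2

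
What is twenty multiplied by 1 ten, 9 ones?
Convert twenty (English words) → 20 (decimal)
Convert 1 ten, 9 ones (place-value notation) → 1×10 + 9 = 19 (decimal)
Compute 20 × 19 = 380
380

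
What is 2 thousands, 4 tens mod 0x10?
Convert 2 thousands, 4 tens (place-value notation) → 2×1000 + 4×10 = 2040 (decimal)
Convert 0x10 (hexadecimal) → 1×16 = 16 (decimal)
Compute 2040 mod 16 = 8
8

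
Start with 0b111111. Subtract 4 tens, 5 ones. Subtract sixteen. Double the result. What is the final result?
Convert 0b111111 (binary) → 32 + 16 + 8 + 4 + 2 + 1 = 63 (decimal)
Start: 63
Convert 4 tens, 5 ones (place-value notation) → 4×10 + 5 = 45 (decimal)
63 - 45 = 18
Convert sixteen (English words) → 16 (decimal)
18 - 16 = 2
2 × 2 = 4
4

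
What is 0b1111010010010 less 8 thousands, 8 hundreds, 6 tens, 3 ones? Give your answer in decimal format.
Convert 0b1111010010010 (binary) → 4096 + 2048 + 1024 + 512 + 128 + 16 + 2 = 7826 (decimal)
Convert 8 thousands, 8 hundreds, 6 tens, 3 ones (place-value notation) → 8×1000 + 8×100 + 6×10 + 3 = 8863 (decimal)
Compute 7826 - 8863 = -1037
-1037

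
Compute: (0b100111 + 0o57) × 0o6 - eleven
Convert 0b100111 (binary) → 32 + 4 + 2 + 1 = 39 (decimal)
Convert 0o57 (octal) → 5×8 + 7 = 47 (decimal)
Convert 0o6 (octal) → 6 (decimal)
Convert eleven (English words) → 11 (decimal)
Expression in decimal: (39 + 47) × 6 - 11
Parentheses first: 39 + 47 = 86
Multiply: 86 × 6 = 516
Subtract: 516 - 11 = 505
505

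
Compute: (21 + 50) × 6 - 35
Parentheses first: 21 + 50 = 71
Multiply: 71 × 6 = 426
Subtract: 426 - 35 = 391
391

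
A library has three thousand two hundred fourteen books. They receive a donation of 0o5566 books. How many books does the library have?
Convert three thousand two hundred fourteen (English words) → 3×1000 + 2×100 + 14 = 3214 (decimal)
Convert 0o5566 (octal) → 5×512 + 5×64 + 6×8 + 6 = 2934 (decimal)
Compute 3214 + 2934 = 6148
6148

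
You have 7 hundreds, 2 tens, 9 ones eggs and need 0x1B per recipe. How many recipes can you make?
Convert 7 hundreds, 2 tens, 9 ones (place-value notation) → 7×100 + 2×10 + 9 = 729 (decimal)
Convert 0x1B (hexadecimal) → 1×16 + 11 = 27 (decimal)
Compute 729 ÷ 27 = 27
27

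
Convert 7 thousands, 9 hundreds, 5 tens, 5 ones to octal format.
Convert 7 thousands, 9 hundreds, 5 tens, 5 ones (place-value notation) → 7×1000 + 9×100 + 5×10 + 5 = 7955 (decimal)
Convert 7955 (decimal) → 7955 = 1×4096 + 7×512 + 4×64 + 2×8 + 3 → 0o17423 (octal)
0o17423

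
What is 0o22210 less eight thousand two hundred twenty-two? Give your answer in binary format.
Convert 0o22210 (octal) → 2×4096 + 2×512 + 2×64 + 1×8 = 9352 (decimal)
Convert eight thousand two hundred twenty-two (English words) → 8×1000 + 2×100 + 22 = 8222 (decimal)
Compute 9352 - 8222 = 1130
Convert 1130 (decimal) → 1130 = 1024 + 64 + 32 + 8 + 2 → 0b10001101010 (binary)
0b10001101010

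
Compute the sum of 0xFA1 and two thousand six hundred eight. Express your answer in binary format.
Convert 0xFA1 (hexadecimal) → 15×256 + 10×16 + 1 = 4001 (decimal)
Convert two thousand six hundred eight (English words) → 2×1000 + 6×100 + 8 = 2608 (decimal)
Compute 4001 + 2608 = 6609
Convert 6609 (decimal) → 6609 = 4096 + 2048 + 256 + 128 + 64 + 16 + 1 → 0b1100111010001 (binary)
0b1100111010001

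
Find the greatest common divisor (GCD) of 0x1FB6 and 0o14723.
Convert 0x1FB6 (hexadecimal) → 1×4096 + 15×256 + 11×16 + 6 = 8118 (decimal)
Convert 0o14723 (octal) → 1×4096 + 4×512 + 7×64 + 2×8 + 3 = 6611 (decimal)
Compute gcd(8118, 6611) = 11
11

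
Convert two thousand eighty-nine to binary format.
Convert two thousand eighty-nine (English words) → 2×1000 + 89 = 2089 (decimal)
Convert 2089 (decimal) → 2089 = 2048 + 32 + 8 + 1 → 0b100000101001 (binary)
0b100000101001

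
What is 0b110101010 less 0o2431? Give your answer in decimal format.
Convert 0b110101010 (binary) → 256 + 128 + 32 + 8 + 2 = 426 (decimal)
Convert 0o2431 (octal) → 2×512 + 4×64 + 3×8 + 1 = 1305 (decimal)
Compute 426 - 1305 = -879
-879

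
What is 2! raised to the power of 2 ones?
Convert 2! (factorial) → 2 (decimal)
Convert 2 ones (place-value notation) → 2 (decimal)
Compute 2 ^ 2 = 4
4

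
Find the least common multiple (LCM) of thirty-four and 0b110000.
Convert thirty-four (English words) → 34 (decimal)
Convert 0b110000 (binary) → 32 + 16 = 48 (decimal)
Compute lcm(34, 48) = 816
816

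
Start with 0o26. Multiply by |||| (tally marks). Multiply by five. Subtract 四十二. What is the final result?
Convert 0o26 (octal) → 2×8 + 6 = 22 (decimal)
Start: 22
Convert |||| (tally marks) → 4 (decimal)
22 × 4 = 88
Convert five (English words) → 5 (decimal)
88 × 5 = 440
Convert 四十二 (Chinese numeral) → 4×10 + 2 = 42 (decimal)
440 - 42 = 398
398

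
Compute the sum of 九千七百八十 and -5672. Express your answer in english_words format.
Convert 九千七百八十 (Chinese numeral) → 9×1000 + 7×100 + 8×10 = 9780 (decimal)
Compute 9780 + -5672 = 4108
Convert 4108 (decimal) → 4108 = 4×1000 + 1×100 + 8 → four thousand one hundred eight (English words)
four thousand one hundred eight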